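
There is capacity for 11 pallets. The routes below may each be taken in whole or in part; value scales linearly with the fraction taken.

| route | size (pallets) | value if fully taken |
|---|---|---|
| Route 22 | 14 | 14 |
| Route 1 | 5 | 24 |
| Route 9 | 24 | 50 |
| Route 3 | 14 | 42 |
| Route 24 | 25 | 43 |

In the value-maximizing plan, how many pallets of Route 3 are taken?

Best value per unit of size first: Route 1 24/5≈4.8, Route 3 42/14≈3, Route 9 50/24≈2.08, Route 24 43/25≈1.72, Route 22 14/14≈1.
Route 1: take in full, 5 pallets for value 24 ; 6 left.
6 pallets left: a 6/14 share of Route 3 gives 42×6/14 = 18.

6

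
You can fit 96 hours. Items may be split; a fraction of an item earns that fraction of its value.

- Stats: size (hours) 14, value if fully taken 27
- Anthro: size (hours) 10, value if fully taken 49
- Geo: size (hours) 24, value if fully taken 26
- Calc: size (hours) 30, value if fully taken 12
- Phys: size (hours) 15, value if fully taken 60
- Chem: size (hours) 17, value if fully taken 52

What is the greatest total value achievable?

220.4

Sort by value density: Anthro 49/10≈4.9, Phys 60/15≈4, Chem 52/17≈3.06, Stats 27/14≈1.93, Geo 26/24≈1.08, Calc 12/30≈0.4.
All 10 hours of Anthro fit (value 49) → 86 remain.
Take all of Phys (15 hours, value 60) → 71 hours left.
Take all of Chem (17 hours, value 52) → 54 hours left.
Stats: take in full, 14 hours for value 27 → 40 left.
All 24 hours of Geo fit (value 26) → 16 remain.
Fill the last 16 hours with part of Calc: 16/30 of it earns 6.4.
Total value = 220.4.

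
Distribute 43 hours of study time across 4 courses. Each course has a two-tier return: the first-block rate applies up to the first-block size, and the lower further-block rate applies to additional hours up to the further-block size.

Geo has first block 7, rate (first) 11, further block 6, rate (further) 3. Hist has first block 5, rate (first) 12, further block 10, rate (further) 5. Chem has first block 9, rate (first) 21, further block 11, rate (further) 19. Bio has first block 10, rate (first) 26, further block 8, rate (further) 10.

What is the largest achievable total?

Rank every tier by rate: Bio/tier1 26 > Chem/tier1 21 > Chem/tier2 19 > Hist/tier1 12 > Geo/tier1 11 > Bio/tier2 10 > Hist/tier2 5 > Geo/tier2 3.
Bio/tier1 (26): +10 — 33 left.
Chem tier1 at 21: fill all 9 — 24 left.
Chem tier2 at 19: fill all 11 — 13 left.
Hist tier1 at 12: fill all 5 — 8 left.
Fill Geo tier1 block (7 at 11) — 1 left.
Bio tier2 at 10: only 1 left, fill 1.
Total = 26×10 + 21×9 + 19×11 + 12×5 + 11×7 + 10×1 = 805.

805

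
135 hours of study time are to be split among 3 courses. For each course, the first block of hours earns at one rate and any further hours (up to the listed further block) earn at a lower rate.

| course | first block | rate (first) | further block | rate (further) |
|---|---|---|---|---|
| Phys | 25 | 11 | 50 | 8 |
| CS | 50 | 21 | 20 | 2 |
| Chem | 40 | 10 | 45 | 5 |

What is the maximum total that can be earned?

1885

Treat each block as its own option and order by rate: CS/T1 21 > Phys/T1 11 > Chem/T1 10 > Phys/T2 8 > Chem/T2 5 > CS/T2 2.
CS/T1 (21): +50 — 85 left.
Phys/T1 (11): +25 — 60 left.
Fill Chem T1 block (40 at 10) — 20 left.
Phys/T2: +20 of 50 at 8; pool empty.
Total = 21×50 + 11×25 + 10×40 + 8×20 = 1885.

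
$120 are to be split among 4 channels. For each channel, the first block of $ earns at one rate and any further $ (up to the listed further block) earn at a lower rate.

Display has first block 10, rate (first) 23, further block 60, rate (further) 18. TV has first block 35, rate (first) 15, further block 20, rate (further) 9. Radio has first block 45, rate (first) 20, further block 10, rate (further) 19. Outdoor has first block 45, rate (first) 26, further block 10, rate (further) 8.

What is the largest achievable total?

2670

Rank every tier by rate: Outdoor/tier1 26 > Display/tier1 23 > Radio/tier1 20 > Radio/tier2 19 > Display/tier2 18 > TV/tier1 15 > TV/tier2 9 > Outdoor/tier2 8.
Outdoor tier1 at 26: fill all 45 → 75 left.
Display tier1 at 23: fill all 10 → 65 left.
Radio/tier1 (20): +45 → 20 left.
Fill Radio tier2 block (10 at 19) → 10 left.
10 remain; put them into Display tier2 at 18.
Total = 26×45 + 23×10 + 20×45 + 19×10 + 18×10 = 2670.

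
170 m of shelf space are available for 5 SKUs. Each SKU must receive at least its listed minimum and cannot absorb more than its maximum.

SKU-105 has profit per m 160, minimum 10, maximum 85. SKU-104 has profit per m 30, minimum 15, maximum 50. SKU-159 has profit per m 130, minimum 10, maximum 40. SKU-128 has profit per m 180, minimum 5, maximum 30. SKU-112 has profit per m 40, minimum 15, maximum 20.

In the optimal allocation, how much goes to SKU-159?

Meeting every minimum uses 10+15+10+5+15 = 55 m, leaving 115.
Order the SKUs by profit per m: SKU-128 180 > SKU-105 160 > SKU-159 130 > SKU-112 40 > SKU-104 30.
SKU-128 takes 25 more to reach its cap of 30 → 90 left.
Give SKU-105 75 more to hit its cap of 85 → 15 left.
SKU-159: +15 (room for 30) → 25. Pool exhausted.

25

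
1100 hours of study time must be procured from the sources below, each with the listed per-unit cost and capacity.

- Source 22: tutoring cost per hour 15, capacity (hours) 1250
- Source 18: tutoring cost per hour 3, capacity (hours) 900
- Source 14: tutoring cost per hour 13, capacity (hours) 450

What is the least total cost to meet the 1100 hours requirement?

5300

Use sources in increasing cost order.
Source 18 at 3: take all 900 hours — 200 still needed.
Source 14 at 13: take 200 of its 450 — requirement met.
Source 22: unused.
Cost = 900×3 + 200×13 = 5300.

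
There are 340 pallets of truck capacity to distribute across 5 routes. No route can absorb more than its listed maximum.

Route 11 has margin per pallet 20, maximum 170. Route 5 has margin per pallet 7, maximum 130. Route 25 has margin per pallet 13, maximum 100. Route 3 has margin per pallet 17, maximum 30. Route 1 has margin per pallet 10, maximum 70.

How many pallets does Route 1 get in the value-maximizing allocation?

40

Rank by margin per pallet: Route 11 20 > Route 3 17 > Route 25 13 > Route 1 10 > Route 5 7.
Route 11 takes 170 to reach its cap of 170 ; 170 left.
Route 3: +30 to 30 (cap) ; 140 left.
Give Route 25 100 to hit its cap of 100 ; 40 left.
Route 1 has room for 70 but only 40 remain, so it gets 40.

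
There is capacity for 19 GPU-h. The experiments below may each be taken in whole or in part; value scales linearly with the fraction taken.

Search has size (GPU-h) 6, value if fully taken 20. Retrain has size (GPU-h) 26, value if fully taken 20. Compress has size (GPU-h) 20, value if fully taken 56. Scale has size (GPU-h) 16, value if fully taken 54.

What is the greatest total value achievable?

64

Rank by value-to-size ratio: Scale 54/16≈3.38, Search 20/6≈3.33, Compress 56/20≈2.8, Retrain 20/26≈0.769.
Scale: take in full, 16 GPU-h for value 54 → 3 left.
3 GPU-h left: a 3/6 share of Search gives 20×3/6 = 10.
Total value = 64.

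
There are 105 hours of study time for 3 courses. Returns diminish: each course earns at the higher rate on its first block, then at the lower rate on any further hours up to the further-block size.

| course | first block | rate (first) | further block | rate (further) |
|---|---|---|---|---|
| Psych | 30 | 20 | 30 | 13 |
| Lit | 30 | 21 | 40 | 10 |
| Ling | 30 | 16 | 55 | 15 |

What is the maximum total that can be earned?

1935

Order all 6 blocks by rate: Lit/tier1 21 > Psych/tier1 20 > Ling/tier1 16 > Ling/tier2 15 > Psych/tier2 13 > Lit/tier2 10.
Lit/tier1 (21): +30 ; 75 left.
Psych tier1 at 20: fill all 30 ; 45 left.
Fill Ling tier1 block (30 at 16) ; 15 left.
Ling/tier2: +15 of 55 at 15; pool empty.
Total = 21×30 + 20×30 + 16×30 + 15×15 = 1935.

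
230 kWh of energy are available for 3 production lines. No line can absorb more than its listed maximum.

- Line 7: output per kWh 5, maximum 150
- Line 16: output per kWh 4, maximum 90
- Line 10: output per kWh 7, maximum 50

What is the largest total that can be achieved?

1220

Rank by output per kWh: Line 10 7 > Line 7 5 > Line 16 4.
Give Line 10 50 to hit its cap of 50 → 180 left.
Give Line 7 150 to hit its cap of 150 → 30 left.
Only 30 left; Line 16 takes them to reach 30.
Total = 5×150 + 4×30 + 7×50 = 1220.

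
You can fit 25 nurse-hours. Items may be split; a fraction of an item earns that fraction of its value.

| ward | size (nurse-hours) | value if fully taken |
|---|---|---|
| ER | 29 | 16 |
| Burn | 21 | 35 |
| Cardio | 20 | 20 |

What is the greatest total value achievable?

39

Best value per unit of size first: Burn 35/21≈1.67, Cardio 20/20≈1, ER 16/29≈0.552.
Burn: take in full, 21 nurse-hours for value 35 — 4 left.
Only 4 nurse-hours remain; take 4/20 of Cardio for value 20×4/20 = 4.
Total value = 39.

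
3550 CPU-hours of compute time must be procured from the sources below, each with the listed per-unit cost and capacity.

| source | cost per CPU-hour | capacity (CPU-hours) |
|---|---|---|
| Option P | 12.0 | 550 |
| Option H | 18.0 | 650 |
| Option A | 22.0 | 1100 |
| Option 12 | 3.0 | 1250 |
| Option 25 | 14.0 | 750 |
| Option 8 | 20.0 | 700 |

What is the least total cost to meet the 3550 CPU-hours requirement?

Cheapest first:
Take 1250 from Option 12 at 3.0 → need 2300 more.
Take 550 from Option P at 12.0 → need 1750 more.
Option 25 at 14.0: take all 750 CPU-hours → 1000 still needed.
Take 650 from Option H at 18.0 → need 350 more.
Take 350 from Option 8 at 20.0 to finish.
Option A: unused.
Cost = 1250×3.0 + 550×12.0 + 750×14.0 + 650×18.0 + 350×20.0 = 39550.

39550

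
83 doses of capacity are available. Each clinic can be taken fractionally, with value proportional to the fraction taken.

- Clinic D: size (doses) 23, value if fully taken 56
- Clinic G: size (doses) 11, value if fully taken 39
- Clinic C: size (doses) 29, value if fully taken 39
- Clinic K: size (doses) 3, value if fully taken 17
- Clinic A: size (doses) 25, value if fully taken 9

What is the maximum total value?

157.12

Best value per unit of size first: Clinic K 17/3≈5.67, Clinic G 39/11≈3.55, Clinic D 56/23≈2.43, Clinic C 39/29≈1.34, Clinic A 9/25≈0.36.
Take all of Clinic K (3 doses, value 17) — 80 doses left.
Clinic G: take in full, 11 doses for value 39 — 69 left.
Clinic D: take in full, 23 doses for value 56 — 46 left.
Clinic C: take in full, 29 doses for value 39 — 17 left.
17 doses left: a 17/25 share of Clinic A gives 9×17/25 = 6.12.
Total value = 157.12.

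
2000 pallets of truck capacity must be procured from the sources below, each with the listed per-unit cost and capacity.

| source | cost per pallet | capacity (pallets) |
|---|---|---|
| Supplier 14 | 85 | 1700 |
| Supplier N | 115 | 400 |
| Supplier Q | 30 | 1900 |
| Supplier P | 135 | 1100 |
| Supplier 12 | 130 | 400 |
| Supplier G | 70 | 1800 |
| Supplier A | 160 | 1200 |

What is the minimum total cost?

Fill from the cheapest source first.
Take 1900 from Supplier Q at 30 — need 100 more.
Supplier G at 70: take 100 of its 1800 — requirement met.
Supplier 14, Supplier N, Supplier 12, Supplier P, Supplier A: unused.
Cost = 1900×30 + 100×70 = 64000.

64000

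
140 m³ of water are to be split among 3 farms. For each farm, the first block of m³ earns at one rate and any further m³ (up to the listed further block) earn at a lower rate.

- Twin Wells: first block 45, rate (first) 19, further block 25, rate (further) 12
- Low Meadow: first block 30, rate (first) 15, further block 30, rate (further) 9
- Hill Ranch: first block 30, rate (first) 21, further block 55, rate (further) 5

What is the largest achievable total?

2325

Rank every tier by rate: Hill Ranch/T1 21 > Twin Wells/T1 19 > Low Meadow/T1 15 > Twin Wells/T2 12 > Low Meadow/T2 9 > Hill Ranch/T2 5.
Hill Ranch/T1 (21): +30 — 110 left.
Twin Wells T1 at 19: fill all 45 — 65 left.
Low Meadow/T1 (15): +30 — 35 left.
Twin Wells/T2 (12): +25 — 10 left.
10 remain; put them into Low Meadow T2 at 9.
Total = 21×30 + 19×45 + 15×30 + 12×25 + 9×10 = 2325.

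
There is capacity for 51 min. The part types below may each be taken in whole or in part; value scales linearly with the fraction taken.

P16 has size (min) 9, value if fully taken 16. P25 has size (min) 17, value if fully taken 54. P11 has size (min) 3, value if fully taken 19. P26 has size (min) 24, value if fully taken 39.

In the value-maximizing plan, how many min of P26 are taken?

Sort by value density: P11 19/3≈6.33, P25 54/17≈3.18, P16 16/9≈1.78, P26 39/24≈1.62.
P11: take in full, 3 min for value 19 ; 48 left.
P25: take in full, 17 min for value 54 ; 31 left.
All 9 min of P16 fit (value 16) ; 22 remain.
22 min left: a 22/24 share of P26 gives 39×22/24 = 35.75.

22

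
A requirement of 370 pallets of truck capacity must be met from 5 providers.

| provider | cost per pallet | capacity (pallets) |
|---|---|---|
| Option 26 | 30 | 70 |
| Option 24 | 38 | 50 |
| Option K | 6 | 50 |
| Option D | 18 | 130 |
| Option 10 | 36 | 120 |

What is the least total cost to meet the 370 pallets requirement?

9060

Use providers in increasing cost order.
Option K at 6: take all 50 pallets ; 320 still needed.
Take 130 from Option D at 18 ; need 190 more.
Option 26 at 30: take all 70 pallets ; 120 still needed.
Option 10 (36): use full 120 ; 0 pallets to go.
Option 24: unused.
Cost = 50×6 + 130×18 + 70×30 + 120×36 = 9060.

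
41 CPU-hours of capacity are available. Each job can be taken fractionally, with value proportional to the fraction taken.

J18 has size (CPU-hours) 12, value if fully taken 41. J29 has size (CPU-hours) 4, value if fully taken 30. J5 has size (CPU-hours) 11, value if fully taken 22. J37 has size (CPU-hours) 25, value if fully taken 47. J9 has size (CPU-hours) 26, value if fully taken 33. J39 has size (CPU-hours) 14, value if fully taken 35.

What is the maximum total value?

Sort by value density: J29 30/4≈7.5, J18 41/12≈3.42, J39 35/14≈2.5, J5 22/11≈2, J37 47/25≈1.88, J9 33/26≈1.27.
Take all of J29 (4 CPU-hours, value 30) → 37 CPU-hours left.
All 12 CPU-hours of J18 fit (value 41) → 25 remain.
J39: take in full, 14 CPU-hours for value 35 → 11 left.
Take all of J5 (11 CPU-hours, value 22) → 0 CPU-hours left.
Total value = 128.

128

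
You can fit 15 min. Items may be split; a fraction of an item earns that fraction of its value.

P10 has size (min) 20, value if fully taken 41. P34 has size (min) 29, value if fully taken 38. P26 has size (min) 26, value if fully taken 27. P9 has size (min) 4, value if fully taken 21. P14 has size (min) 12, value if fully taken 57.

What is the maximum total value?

Rank by value-to-size ratio: P9 21/4≈5.25, P14 57/12≈4.75, P10 41/20≈2.05, P34 38/29≈1.31, P26 27/26≈1.04.
All 4 min of P9 fit (value 21) ; 11 remain.
Fill the last 11 min with part of P14: 11/12 of it earns 52.25.
Total value = 73.25.

73.25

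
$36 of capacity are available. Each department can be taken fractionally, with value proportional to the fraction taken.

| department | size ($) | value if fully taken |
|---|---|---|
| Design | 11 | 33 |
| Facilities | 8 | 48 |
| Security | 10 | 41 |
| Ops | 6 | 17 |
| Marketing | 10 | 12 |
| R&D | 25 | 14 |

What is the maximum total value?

Sort by value density: Facilities 48/8≈6, Security 41/10≈4.1, Design 33/11≈3, Ops 17/6≈2.83, Marketing 12/10≈1.2, R&D 14/25≈0.56.
All 8 $ of Facilities fit (value 48) ; 28 remain.
All 10 $ of Security fit (value 41) ; 18 remain.
Design: take in full, 11 $ for value 33 ; 7 left.
Ops: take in full, 6 $ for value 17 ; 1 left.
1 $ left: a 1/10 share of Marketing gives 12×1/10 = 1.2.
Total value = 140.2.

140.2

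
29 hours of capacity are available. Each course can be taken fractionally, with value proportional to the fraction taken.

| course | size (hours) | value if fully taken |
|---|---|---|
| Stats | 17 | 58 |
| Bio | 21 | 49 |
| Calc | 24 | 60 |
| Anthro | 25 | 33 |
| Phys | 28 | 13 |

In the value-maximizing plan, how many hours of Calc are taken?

12

Sort by value density: Stats 58/17≈3.41, Calc 60/24≈2.5, Bio 49/21≈2.33, Anthro 33/25≈1.32, Phys 13/28≈0.464.
Stats: take in full, 17 hours for value 58 — 12 left.
Fill the last 12 hours with part of Calc: 12/24 of it earns 30.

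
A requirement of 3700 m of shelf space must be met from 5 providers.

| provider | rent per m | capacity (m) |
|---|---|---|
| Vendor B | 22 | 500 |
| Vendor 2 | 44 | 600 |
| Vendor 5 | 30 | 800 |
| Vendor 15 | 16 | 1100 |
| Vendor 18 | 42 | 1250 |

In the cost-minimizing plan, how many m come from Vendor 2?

50

Fill from the cheapest provider first.
Vendor 15 (16): use full 1100 ; 2600 m to go.
Take 500 from Vendor B at 22 ; need 2100 more.
Take 800 from Vendor 5 at 30 ; need 1300 more.
Take 1250 from Vendor 18 at 42 ; need 50 more.
Vendor 2 at 44: take 50 of its 600 ; requirement met.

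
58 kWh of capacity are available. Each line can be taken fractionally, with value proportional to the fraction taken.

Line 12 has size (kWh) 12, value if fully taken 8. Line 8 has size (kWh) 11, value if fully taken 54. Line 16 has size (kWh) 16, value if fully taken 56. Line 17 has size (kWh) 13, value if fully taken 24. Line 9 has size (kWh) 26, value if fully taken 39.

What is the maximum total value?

161

Rank by value-to-size ratio: Line 8 54/11≈4.91, Line 16 56/16≈3.5, Line 17 24/13≈1.85, Line 9 39/26≈1.5, Line 12 8/12≈0.667.
Line 8: take in full, 11 kWh for value 54 → 47 left.
Line 16: take in full, 16 kWh for value 56 → 31 left.
Line 17: take in full, 13 kWh for value 24 → 18 left.
18 kWh left: a 18/26 share of Line 9 gives 39×18/26 = 27.
Total value = 161.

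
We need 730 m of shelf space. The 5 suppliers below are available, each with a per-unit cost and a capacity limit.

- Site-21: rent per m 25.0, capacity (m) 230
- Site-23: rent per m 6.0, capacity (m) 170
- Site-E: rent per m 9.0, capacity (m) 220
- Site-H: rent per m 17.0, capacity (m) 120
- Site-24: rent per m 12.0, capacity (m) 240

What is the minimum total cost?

Fill from the cheapest supplier first.
Site-23 (6.0): use full 170 ; 560 m to go.
Site-E (9.0): use full 220 ; 340 m to go.
Site-24 (12.0): use full 240 ; 100 m to go.
Site-H (17.0): take the remaining 100 ; done.
Site-21: unused.
Cost = 170×6.0 + 220×9.0 + 240×12.0 + 100×17.0 = 7580.

7580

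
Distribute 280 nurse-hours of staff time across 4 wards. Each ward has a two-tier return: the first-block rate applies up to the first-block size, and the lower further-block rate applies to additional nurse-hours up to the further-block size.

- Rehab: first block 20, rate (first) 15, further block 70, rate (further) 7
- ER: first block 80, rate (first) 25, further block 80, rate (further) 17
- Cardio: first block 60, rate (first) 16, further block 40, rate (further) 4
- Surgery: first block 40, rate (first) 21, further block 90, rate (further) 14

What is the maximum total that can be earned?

Treat each block as its own option and order by rate: ER/tier1 25 > Surgery/tier1 21 > ER/tier2 17 > Cardio/tier1 16 > Rehab/tier1 15 > Surgery/tier2 14 > Rehab/tier2 7 > Cardio/tier2 4.
Fill ER tier1 block (80 at 25) — 200 left.
Surgery tier1 at 21: fill all 40 — 160 left.
ER/tier2 (17): +80 — 80 left.
Cardio/tier1 (16): +60 — 20 left.
Rehab/tier1 (15): +20 — 0 left.
Total = 25×80 + 21×40 + 17×80 + 16×60 + 15×20 = 5460.

5460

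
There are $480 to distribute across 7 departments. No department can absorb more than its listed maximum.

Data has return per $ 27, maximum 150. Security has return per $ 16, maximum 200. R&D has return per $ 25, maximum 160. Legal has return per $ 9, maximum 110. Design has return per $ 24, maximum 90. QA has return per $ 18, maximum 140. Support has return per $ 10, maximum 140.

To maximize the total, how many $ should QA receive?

80

Order the departments by return per $: Data 27 > R&D 25 > Design 24 > QA 18 > Security 16 > Support 10 > Legal 9.
Data takes 150 to reach its cap of 150 → 330 left.
Give R&D 160 to hit its cap of 160 → 170 left.
Give Design 90 to hit its cap of 90 → 80 left.
Only 80 left; QA takes them to reach 80.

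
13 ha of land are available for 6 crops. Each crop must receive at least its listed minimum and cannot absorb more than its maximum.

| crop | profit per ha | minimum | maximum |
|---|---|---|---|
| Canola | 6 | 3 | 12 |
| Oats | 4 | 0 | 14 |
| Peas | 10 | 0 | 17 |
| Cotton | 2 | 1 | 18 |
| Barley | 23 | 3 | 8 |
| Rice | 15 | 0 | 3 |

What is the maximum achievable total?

219

Meeting every minimum uses 3+0+0+1+3+0 = 7 ha, leaving 6.
Rank by profit per ha: Barley 23 > Rice 15 > Peas 10 > Canola 6 > Oats 4 > Cotton 2.
Barley takes 5 more to reach its cap of 8 — 1 left.
Rice: +1 (room for 3) → 1. Pool exhausted.
Total = 6×3 + 2×1 + 23×8 + 15×1 = 219.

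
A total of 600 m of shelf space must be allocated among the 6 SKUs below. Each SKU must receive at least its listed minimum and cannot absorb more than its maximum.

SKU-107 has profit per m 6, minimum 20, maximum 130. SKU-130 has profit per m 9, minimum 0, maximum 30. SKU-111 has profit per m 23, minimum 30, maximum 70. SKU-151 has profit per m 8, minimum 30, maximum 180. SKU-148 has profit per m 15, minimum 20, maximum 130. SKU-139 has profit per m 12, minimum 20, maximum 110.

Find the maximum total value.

Meeting every minimum uses 20+0+30+30+20+20 = 120 m, leaving 480.
Highest profit per m first: SKU-111 23 > SKU-148 15 > SKU-139 12 > SKU-130 9 > SKU-151 8 > SKU-107 6.
SKU-111: +40 to 70 (cap) → 440 left.
SKU-148 takes 110 more to reach its cap of 130 → 330 left.
SKU-139 takes 90 more to reach its cap of 110 → 240 left.
SKU-130 takes 30 more to reach its cap of 30 → 210 left.
SKU-151 takes 150 more to reach its cap of 180 → 60 left.
SKU-107 has room for 110 more but only 60 remain, so it gets 80.
Total = 6×80 + 9×30 + 23×70 + 8×180 + 15×130 + 12×110 = 7070.

7070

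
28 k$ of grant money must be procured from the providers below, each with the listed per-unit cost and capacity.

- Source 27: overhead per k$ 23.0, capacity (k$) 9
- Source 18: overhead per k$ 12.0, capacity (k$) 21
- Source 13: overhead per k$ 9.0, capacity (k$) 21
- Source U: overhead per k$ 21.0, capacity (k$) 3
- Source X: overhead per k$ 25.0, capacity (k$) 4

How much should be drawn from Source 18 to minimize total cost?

7

Use providers in increasing cost order.
Source 13 (9.0): use full 21 ; 7 k$ to go.
Source 18 (12.0): take the remaining 7 ; done.
Source U, Source 27, Source X: unused.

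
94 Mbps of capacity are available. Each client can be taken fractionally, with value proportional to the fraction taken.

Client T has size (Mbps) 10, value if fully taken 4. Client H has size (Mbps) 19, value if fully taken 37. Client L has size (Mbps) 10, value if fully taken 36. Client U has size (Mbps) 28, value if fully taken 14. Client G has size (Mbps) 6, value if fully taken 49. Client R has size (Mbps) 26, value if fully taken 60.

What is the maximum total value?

Rank by value-to-size ratio: Client G 49/6≈8.17, Client L 36/10≈3.6, Client R 60/26≈2.31, Client H 37/19≈1.95, Client U 14/28≈0.5, Client T 4/10≈0.4.
Client G: take in full, 6 Mbps for value 49 → 88 left.
Take all of Client L (10 Mbps, value 36) → 78 Mbps left.
Client R: take in full, 26 Mbps for value 60 → 52 left.
Take all of Client H (19 Mbps, value 37) → 33 Mbps left.
All 28 Mbps of Client U fit (value 14) → 5 remain.
Only 5 Mbps remain; take 5/10 of Client T for value 4×5/10 = 2.
Total value = 198.

198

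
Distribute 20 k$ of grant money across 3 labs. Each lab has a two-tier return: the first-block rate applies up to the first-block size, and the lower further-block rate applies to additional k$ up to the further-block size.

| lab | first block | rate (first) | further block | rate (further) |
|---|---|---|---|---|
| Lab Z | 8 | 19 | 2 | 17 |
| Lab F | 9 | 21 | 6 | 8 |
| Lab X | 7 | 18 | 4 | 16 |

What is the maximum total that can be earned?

Order all 6 blocks by rate: Lab F/T1 21 > Lab Z/T1 19 > Lab X/T1 18 > Lab Z/T2 17 > Lab X/T2 16 > Lab F/T2 8.
Lab F T1 at 21: fill all 9 — 11 left.
Fill Lab Z T1 block (8 at 19) — 3 left.
Lab X T1 at 18: only 3 left, fill 3.
Total = 21×9 + 19×8 + 18×3 = 395.

395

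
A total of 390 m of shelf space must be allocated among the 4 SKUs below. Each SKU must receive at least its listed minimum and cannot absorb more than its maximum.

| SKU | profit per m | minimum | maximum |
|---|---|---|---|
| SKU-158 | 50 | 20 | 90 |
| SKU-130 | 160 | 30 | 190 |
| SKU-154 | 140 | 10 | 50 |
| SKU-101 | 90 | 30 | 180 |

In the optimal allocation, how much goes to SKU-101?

130

Meeting every minimum uses 20+30+10+30 = 90 m, leaving 300.
Order the SKUs by profit per m: SKU-130 160 > SKU-154 140 > SKU-101 90 > SKU-158 50.
SKU-130 takes 160 more to reach its cap of 190 → 140 left.
SKU-154: +40 to 50 (cap) → 100 left.
SKU-101: +100 (room for 150) → 130. Pool exhausted.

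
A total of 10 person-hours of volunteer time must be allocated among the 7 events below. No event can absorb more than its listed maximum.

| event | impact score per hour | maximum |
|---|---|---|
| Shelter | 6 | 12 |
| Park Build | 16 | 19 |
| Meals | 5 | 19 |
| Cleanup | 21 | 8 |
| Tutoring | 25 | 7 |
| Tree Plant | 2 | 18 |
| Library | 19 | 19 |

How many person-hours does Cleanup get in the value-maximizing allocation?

3

Order the events by impact score per hour: Tutoring 25 > Cleanup 21 > Library 19 > Park Build 16 > Shelter 6 > Meals 5 > Tree Plant 2.
Tutoring takes 7 to reach its cap of 7 → 3 left.
Cleanup: +3 (room for 8) → 3. Pool exhausted.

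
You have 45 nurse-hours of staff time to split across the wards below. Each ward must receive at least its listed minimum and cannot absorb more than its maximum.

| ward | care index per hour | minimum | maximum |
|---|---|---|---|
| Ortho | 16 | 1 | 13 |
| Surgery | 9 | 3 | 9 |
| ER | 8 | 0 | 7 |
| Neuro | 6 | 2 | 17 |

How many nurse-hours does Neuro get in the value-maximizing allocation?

16

Meeting every minimum uses 1+3+0+2 = 6 nurse-hours, leaving 39.
Rank by care index per hour: Ortho 16 > Surgery 9 > ER 8 > Neuro 6.
Give Ortho 12 more to hit its cap of 13 — 27 left.
Surgery: +6 to 9 (cap) — 21 left.
Give ER 7 more to hit its cap of 7 — 14 left.
Neuro has room for 15 more but only 14 remain, so it gets 16.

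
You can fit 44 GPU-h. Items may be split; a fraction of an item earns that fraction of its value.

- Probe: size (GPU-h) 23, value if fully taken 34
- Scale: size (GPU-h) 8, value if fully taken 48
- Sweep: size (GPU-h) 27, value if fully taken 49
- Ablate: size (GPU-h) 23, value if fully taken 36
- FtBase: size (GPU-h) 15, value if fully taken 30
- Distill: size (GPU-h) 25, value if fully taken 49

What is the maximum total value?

119.16

Sort by value density: Scale 48/8≈6, FtBase 30/15≈2, Distill 49/25≈1.96, Sweep 49/27≈1.81, Ablate 36/23≈1.57, Probe 34/23≈1.48.
Scale: take in full, 8 GPU-h for value 48 ; 36 left.
FtBase: take in full, 15 GPU-h for value 30 ; 21 left.
Fill the last 21 GPU-h with part of Distill: 21/25 of it earns 41.16.
Total value = 119.16.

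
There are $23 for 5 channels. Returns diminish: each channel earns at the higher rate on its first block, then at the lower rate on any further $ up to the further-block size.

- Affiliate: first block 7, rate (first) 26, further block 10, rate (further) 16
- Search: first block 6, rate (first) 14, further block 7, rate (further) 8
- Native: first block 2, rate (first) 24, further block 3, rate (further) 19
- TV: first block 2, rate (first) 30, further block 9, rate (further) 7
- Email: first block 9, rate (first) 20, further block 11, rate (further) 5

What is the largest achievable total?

Rank every tier by rate: TV/tier1 30 > Affiliate/tier1 26 > Native/tier1 24 > Email/tier1 20 > Native/tier2 19 > Affiliate/tier2 16 > Search/tier1 14 > Search/tier2 8 > TV/tier2 7 > Email/tier2 5.
Fill TV tier1 block (2 at 30) → 21 left.
Affiliate tier1 at 26: fill all 7 → 14 left.
Fill Native tier1 block (2 at 24) → 12 left.
Email tier1 at 20: fill all 9 → 3 left.
Fill Native tier2 block (3 at 19) → 0 left.
Total = 30×2 + 26×7 + 24×2 + 20×9 + 19×3 = 527.

527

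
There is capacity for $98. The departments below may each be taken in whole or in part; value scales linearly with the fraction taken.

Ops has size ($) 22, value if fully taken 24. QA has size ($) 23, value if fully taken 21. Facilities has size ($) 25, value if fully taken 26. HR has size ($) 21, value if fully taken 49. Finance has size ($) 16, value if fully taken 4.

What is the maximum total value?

121.75

Best value per unit of size first: HR 49/21≈2.33, Ops 24/22≈1.09, Facilities 26/25≈1.04, QA 21/23≈0.913, Finance 4/16≈0.25.
All 21 $ of HR fit (value 49) → 77 remain.
All 22 $ of Ops fit (value 24) → 55 remain.
Facilities: take in full, 25 $ for value 26 → 30 left.
Take all of QA (23 $, value 21) → 7 $ left.
7 $ left: a 7/16 share of Finance gives 4×7/16 = 1.75.
Total value = 121.75.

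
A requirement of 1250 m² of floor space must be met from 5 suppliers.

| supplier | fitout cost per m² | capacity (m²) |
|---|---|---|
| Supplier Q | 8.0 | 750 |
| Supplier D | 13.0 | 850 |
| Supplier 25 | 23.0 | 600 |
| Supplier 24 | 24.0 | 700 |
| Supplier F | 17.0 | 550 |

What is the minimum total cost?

Cheapest first:
Take 750 from Supplier Q at 8.0 — need 500 more.
Take 500 from Supplier D at 13.0 to finish.
Supplier F, Supplier 25, Supplier 24: unused.
Cost = 750×8.0 + 500×13.0 = 12500.

12500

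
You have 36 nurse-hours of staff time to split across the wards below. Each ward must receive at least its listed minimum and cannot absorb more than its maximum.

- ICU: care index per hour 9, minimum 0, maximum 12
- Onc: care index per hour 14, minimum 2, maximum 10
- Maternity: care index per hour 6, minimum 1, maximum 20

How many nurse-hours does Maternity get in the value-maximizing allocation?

Meeting every minimum uses 0+2+1 = 3 nurse-hours, leaving 33.
Order the wards by care index per hour: Onc 14 > ICU 9 > Maternity 6.
Give Onc 8 more to hit its cap of 10 — 25 left.
ICU takes 12 more to reach its cap of 12 — 13 left.
Maternity: +13 (room for 19) → 14. Pool exhausted.

14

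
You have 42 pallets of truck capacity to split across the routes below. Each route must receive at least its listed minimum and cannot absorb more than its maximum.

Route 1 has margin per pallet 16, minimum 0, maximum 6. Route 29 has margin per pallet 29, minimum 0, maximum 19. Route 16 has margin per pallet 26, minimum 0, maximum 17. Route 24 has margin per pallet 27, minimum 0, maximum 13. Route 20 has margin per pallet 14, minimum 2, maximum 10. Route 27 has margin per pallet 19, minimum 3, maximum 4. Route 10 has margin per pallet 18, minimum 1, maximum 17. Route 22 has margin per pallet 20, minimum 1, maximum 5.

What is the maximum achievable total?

Meeting every minimum uses 0+0+0+0+2+3+1+1 = 7 pallets, leaving 35.
Rank by margin per pallet: Route 29 29 > Route 24 27 > Route 16 26 > Route 22 20 > Route 27 19 > Route 10 18 > Route 1 16 > Route 20 14.
Give Route 29 19 more to hit its cap of 19 ; 16 left.
Route 24: +13 to 13 (cap) ; 3 left.
Route 16: +3 (room for 17) → 3. Pool exhausted.
Total = 29×19 + 26×3 + 27×13 + 14×2 + 19×3 + 18×1 + 20×1 = 1103.

1103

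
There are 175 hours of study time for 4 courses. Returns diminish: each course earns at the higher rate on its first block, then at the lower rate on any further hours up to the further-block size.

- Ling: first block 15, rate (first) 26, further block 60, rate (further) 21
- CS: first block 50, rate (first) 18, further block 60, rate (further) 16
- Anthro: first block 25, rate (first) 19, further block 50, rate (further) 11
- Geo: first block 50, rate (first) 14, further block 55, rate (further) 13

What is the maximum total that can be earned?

3425

Rank every tier by rate: Ling/T1 26 > Ling/T2 21 > Anthro/T1 19 > CS/T1 18 > CS/T2 16 > Geo/T1 14 > Geo/T2 13 > Anthro/T2 11.
Ling T1 at 26: fill all 15 ; 160 left.
Fill Ling T2 block (60 at 21) ; 100 left.
Anthro T1 at 19: fill all 25 ; 75 left.
CS/T1 (18): +50 ; 25 left.
CS/T2: +25 of 60 at 16; pool empty.
Total = 26×15 + 21×60 + 19×25 + 18×50 + 16×25 = 3425.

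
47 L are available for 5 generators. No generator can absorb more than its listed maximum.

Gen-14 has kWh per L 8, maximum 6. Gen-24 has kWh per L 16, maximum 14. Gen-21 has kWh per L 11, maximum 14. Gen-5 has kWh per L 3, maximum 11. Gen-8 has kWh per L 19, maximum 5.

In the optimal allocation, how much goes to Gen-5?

8

Highest kWh per L first: Gen-8 19 > Gen-24 16 > Gen-21 11 > Gen-14 8 > Gen-5 3.
Gen-8: +5 to 5 (cap) — 42 left.
Gen-24 takes 14 to reach its cap of 14 — 28 left.
Gen-21: +14 to 14 (cap) — 14 left.
Gen-14 takes 6 to reach its cap of 6 — 8 left.
Gen-5: +8 (room for 11) → 8. Pool exhausted.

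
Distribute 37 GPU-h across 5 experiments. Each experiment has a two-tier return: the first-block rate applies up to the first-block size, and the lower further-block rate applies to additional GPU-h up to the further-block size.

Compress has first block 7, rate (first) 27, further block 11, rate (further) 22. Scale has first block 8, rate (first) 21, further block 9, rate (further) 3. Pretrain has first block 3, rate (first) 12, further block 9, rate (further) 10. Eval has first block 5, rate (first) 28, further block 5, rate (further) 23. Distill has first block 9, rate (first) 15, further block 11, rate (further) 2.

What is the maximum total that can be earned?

Rank every tier by rate: Eval/first 28 > Compress/first 27 > Eval/second 23 > Compress/second 22 > Scale/first 21 > Distill/first 15 > Pretrain/first 12 > Pretrain/second 10 > Scale/second 3 > Distill/second 2.
Eval first at 28: fill all 5 — 32 left.
Fill Compress first block (7 at 27) — 25 left.
Fill Eval second block (5 at 23) — 20 left.
Compress second at 22: fill all 11 — 9 left.
Scale first at 21: fill all 8 — 1 left.
Distill/first: +1 of 9 at 15; pool empty.
Total = 28×5 + 27×7 + 23×5 + 22×11 + 21×8 + 15×1 = 869.

869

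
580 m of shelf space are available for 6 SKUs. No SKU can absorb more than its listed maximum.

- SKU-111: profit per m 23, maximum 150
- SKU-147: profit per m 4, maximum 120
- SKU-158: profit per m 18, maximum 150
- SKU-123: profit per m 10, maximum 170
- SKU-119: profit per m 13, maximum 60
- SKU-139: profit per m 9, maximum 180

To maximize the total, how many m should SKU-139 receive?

Order the SKUs by profit per m: SKU-111 23 > SKU-158 18 > SKU-119 13 > SKU-123 10 > SKU-139 9 > SKU-147 4.
Give SKU-111 150 to hit its cap of 150 ; 430 left.
SKU-158: +150 to 150 (cap) ; 280 left.
SKU-119: +60 to 60 (cap) ; 220 left.
Give SKU-123 170 to hit its cap of 170 ; 50 left.
SKU-139: +50 (room for 180) → 50. Pool exhausted.

50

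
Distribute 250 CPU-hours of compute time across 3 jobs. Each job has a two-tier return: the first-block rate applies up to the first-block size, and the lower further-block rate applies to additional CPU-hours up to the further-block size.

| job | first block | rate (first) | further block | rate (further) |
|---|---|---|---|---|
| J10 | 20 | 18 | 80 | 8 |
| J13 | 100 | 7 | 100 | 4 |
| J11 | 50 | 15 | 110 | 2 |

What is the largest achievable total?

2450

Order all 6 blocks by rate: J10/tier1 18 > J11/tier1 15 > J10/tier2 8 > J13/tier1 7 > J13/tier2 4 > J11/tier2 2.
J10/tier1 (18): +20 → 230 left.
J11 tier1 at 15: fill all 50 → 180 left.
Fill J10 tier2 block (80 at 8) → 100 left.
Fill J13 tier1 block (100 at 7) → 0 left.
Total = 18×20 + 15×50 + 8×80 + 7×100 = 2450.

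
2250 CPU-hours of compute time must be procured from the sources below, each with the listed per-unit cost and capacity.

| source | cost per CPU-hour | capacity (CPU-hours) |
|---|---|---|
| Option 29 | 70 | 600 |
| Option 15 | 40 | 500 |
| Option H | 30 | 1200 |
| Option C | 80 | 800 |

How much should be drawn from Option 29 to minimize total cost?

550

Use sources in increasing cost order.
Option H (30): use full 1200 — 1050 CPU-hours to go.
Option 15 at 40: take all 500 CPU-hours — 550 still needed.
Option 29 (70): take the remaining 550 — done.
Option C: unused.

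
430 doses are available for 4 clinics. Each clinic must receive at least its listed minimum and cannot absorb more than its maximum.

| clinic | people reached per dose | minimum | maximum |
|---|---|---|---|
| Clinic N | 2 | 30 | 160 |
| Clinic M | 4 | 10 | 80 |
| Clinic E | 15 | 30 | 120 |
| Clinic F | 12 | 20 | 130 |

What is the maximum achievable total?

Meeting every minimum uses 30+10+30+20 = 90 doses, leaving 340.
Order the clinics by people reached per dose: Clinic E 15 > Clinic F 12 > Clinic M 4 > Clinic N 2.
Clinic E: +90 to 120 (cap) → 250 left.
Give Clinic F 110 more to hit its cap of 130 → 140 left.
Clinic M takes 70 more to reach its cap of 80 → 70 left.
Clinic N has room for 130 more but only 70 remain, so it gets 100.
Total = 2×100 + 4×80 + 15×120 + 12×130 = 3880.

3880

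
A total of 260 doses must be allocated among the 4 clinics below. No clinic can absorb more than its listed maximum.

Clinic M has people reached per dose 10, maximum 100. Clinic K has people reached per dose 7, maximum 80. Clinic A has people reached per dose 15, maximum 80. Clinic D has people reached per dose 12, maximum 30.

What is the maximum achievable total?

Rank by people reached per dose: Clinic A 15 > Clinic D 12 > Clinic M 10 > Clinic K 7.
Clinic A takes 80 to reach its cap of 80 ; 180 left.
Clinic D: +30 to 30 (cap) ; 150 left.
Give Clinic M 100 to hit its cap of 100 ; 50 left.
Clinic K: +50 (room for 80) → 50. Pool exhausted.
Total = 10×100 + 7×50 + 15×80 + 12×30 = 2910.

2910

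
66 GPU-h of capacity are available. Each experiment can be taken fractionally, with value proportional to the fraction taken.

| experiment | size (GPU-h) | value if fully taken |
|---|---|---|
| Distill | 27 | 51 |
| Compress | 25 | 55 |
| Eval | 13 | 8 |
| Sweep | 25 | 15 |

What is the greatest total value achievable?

Rank by value-to-size ratio: Compress 55/25≈2.2, Distill 51/27≈1.89, Eval 8/13≈0.615, Sweep 15/25≈0.6.
Compress: take in full, 25 GPU-h for value 55 — 41 left.
Take all of Distill (27 GPU-h, value 51) — 14 GPU-h left.
Eval: take in full, 13 GPU-h for value 8 — 1 left.
1 GPU-h left: a 1/25 share of Sweep gives 15×1/25 = 0.6.
Total value = 114.6.

114.6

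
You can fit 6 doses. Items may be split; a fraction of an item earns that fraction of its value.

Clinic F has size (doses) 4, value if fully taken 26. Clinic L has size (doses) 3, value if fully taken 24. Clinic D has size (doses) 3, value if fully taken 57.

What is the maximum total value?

81

Rank by value-to-size ratio: Clinic D 57/3≈19, Clinic L 24/3≈8, Clinic F 26/4≈6.5.
All 3 doses of Clinic D fit (value 57) — 3 remain.
All 3 doses of Clinic L fit (value 24) — 0 remain.
Total value = 81.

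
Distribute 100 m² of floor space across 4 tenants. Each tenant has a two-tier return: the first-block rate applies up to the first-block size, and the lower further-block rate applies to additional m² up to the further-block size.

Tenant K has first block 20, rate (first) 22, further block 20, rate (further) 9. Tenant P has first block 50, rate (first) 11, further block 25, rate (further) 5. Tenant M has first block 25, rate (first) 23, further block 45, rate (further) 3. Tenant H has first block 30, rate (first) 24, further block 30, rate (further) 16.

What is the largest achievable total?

2135

Order all 8 blocks by rate: Tenant H/first 24 > Tenant M/first 23 > Tenant K/first 22 > Tenant H/second 16 > Tenant P/first 11 > Tenant K/second 9 > Tenant P/second 5 > Tenant M/second 3.
Tenant H/first (24): +30 → 70 left.
Tenant M/first (23): +25 → 45 left.
Tenant K/first (22): +20 → 25 left.
Tenant H second at 16: only 25 left, fill 25.
Total = 24×30 + 23×25 + 22×20 + 16×25 = 2135.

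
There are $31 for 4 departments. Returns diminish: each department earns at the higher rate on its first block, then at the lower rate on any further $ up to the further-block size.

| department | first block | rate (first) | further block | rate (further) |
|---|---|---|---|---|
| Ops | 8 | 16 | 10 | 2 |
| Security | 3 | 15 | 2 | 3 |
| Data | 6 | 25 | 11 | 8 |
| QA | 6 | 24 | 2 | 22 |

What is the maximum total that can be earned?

559

Order all 8 blocks by rate: Data/tier1 25 > QA/tier1 24 > QA/tier2 22 > Ops/tier1 16 > Security/tier1 15 > Data/tier2 8 > Security/tier2 3 > Ops/tier2 2.
Data/tier1 (25): +6 ; 25 left.
QA/tier1 (24): +6 ; 19 left.
Fill QA tier2 block (2 at 22) ; 17 left.
Fill Ops tier1 block (8 at 16) ; 9 left.
Security/tier1 (15): +3 ; 6 left.
Data/tier2: +6 of 11 at 8; pool empty.
Total = 25×6 + 24×6 + 22×2 + 16×8 + 15×3 + 8×6 = 559.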